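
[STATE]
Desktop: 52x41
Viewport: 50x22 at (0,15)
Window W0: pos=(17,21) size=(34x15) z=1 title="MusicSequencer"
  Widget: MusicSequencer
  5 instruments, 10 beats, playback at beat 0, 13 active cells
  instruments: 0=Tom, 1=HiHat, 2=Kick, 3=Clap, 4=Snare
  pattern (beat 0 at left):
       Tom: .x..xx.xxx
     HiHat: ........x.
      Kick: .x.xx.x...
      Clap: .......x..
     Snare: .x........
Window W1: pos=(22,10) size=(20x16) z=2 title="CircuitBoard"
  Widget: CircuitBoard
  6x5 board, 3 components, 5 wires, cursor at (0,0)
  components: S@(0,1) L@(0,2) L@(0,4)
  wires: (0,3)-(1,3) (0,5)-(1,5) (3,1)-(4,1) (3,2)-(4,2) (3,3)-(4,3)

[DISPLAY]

                      ┃                │ ┃        
                      ┃1               · ┃        
                      ┃                  ┃        
                      ┃2                 ┃        
                      ┃                  ┃        
                      ┃3       ·   ·   · ┃        
                 ┏━━━━┃        │   │   │ ┃━━━━━━━━
                 ┃ Mus┃4       ·   ·   · ┃        
                 ┠────┃Cursor: (0,0)     ┃────────
                 ┃    ┃                  ┃        
                 ┃   T┗━━━━━━━━━━━━━━━━━━┛        
                 ┃ HiHat········█·                
                 ┃  Kick·█·██·█···                
                 ┃  Clap·······█··                
                 ┃ Snare·█········                
                 ┃                                
                 ┃                                
                 ┃                                
                 ┃                                
                 ┃                                
                 ┗━━━━━━━━━━━━━━━━━━━━━━━━━━━━━━━━
                                                  


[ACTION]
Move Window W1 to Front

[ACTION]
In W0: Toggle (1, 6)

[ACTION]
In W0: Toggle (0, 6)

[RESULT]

                      ┃                │ ┃        
                      ┃1               · ┃        
                      ┃                  ┃        
                      ┃2                 ┃        
                      ┃                  ┃        
                      ┃3       ·   ·   · ┃        
                 ┏━━━━┃        │   │   │ ┃━━━━━━━━
                 ┃ Mus┃4       ·   ·   · ┃        
                 ┠────┃Cursor: (0,0)     ┃────────
                 ┃    ┃                  ┃        
                 ┃   T┗━━━━━━━━━━━━━━━━━━┛        
                 ┃ HiHat······█·█·                
                 ┃  Kick·█·██·█···                
                 ┃  Clap·······█··                
                 ┃ Snare·█········                
                 ┃                                
                 ┃                                
                 ┃                                
                 ┃                                
                 ┃                                
                 ┗━━━━━━━━━━━━━━━━━━━━━━━━━━━━━━━━
                                                  


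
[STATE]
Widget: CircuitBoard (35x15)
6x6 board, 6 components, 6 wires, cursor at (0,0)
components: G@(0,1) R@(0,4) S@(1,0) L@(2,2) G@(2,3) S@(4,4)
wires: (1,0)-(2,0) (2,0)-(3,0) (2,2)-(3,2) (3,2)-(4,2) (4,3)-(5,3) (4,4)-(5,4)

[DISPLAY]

   0 1 2 3 4 5                     
0  [.]  G           R              
                                   
1   S                              
    │                              
2   ·       L   G                  
    │       │                      
3   ·       ·                      
            │                      
4           ·   ·   S              
                │   │              
5               ·   ·              
Cursor: (0,0)                      
                                   
                                   


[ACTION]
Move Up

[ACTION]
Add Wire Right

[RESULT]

   0 1 2 3 4 5                     
0  [.]─ G           R              
                                   
1   S                              
    │                              
2   ·       L   G                  
    │       │                      
3   ·       ·                      
            │                      
4           ·   ·   S              
                │   │              
5               ·   ·              
Cursor: (0,0)                      
                                   
                                   


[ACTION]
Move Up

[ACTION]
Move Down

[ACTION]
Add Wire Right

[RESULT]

   0 1 2 3 4 5                     
0   · ─ G           R              
                                   
1  [S]─ ·                          
    │                              
2   ·       L   G                  
    │       │                      
3   ·       ·                      
            │                      
4           ·   ·   S              
                │   │              
5               ·   ·              
Cursor: (1,0)                      
                                   
                                   


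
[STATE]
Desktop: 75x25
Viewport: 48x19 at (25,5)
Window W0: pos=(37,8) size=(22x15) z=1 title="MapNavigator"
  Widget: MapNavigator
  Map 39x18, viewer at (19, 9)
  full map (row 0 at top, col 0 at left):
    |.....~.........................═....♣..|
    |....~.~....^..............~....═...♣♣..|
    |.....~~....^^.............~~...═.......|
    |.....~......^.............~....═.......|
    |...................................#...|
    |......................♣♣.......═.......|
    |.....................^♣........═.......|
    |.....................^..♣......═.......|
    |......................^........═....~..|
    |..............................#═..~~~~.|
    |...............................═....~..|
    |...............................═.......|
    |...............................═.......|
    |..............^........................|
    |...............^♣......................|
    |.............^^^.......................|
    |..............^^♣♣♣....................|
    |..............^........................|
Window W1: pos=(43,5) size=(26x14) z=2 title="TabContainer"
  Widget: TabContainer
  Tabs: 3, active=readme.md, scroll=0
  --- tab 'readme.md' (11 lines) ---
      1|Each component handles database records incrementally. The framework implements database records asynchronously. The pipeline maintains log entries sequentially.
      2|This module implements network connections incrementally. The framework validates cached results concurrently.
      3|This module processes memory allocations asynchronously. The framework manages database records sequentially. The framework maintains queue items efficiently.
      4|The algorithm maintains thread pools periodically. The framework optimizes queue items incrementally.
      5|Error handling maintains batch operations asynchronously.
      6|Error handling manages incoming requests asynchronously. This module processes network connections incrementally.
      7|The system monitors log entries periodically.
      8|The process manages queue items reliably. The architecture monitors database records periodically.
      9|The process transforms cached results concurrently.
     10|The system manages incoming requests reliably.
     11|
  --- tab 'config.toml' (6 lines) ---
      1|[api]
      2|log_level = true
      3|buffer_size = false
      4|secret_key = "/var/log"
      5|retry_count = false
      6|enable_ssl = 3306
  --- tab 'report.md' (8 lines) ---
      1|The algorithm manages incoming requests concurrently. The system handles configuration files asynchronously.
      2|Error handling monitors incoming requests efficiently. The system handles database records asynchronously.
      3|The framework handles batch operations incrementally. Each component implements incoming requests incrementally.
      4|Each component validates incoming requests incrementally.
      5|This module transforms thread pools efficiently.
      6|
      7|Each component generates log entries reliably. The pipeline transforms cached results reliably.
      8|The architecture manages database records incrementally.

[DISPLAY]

                  ┏━━━━━━━━━━━━━━━━━━━━━━━━┓    
                  ┃ TabContainer           ┃    
                  ┠────────────────────────┨    
            ┏━━━━━┃[readme.md]│ config.toml┃    
            ┃ MapN┃────────────────────────┃    
            ┠─────┃Each component handles d┃    
            ┃.....┃This module implements n┃    
            ┃.....┃This module processes me┃    
            ┃.....┃The algorithm maintains ┃    
            ┃.....┃Error handling maintains┃    
            ┃.....┃Error handling manages i┃    
            ┃.....┃The system monitors log ┃    
            ┃.....┃The process manages queu┃    
            ┃.....┗━━━━━━━━━━━━━━━━━━━━━━━━┛    
            ┃....................┃              
            ┃.....^..............┃              
            ┃......^♣............┃              
            ┗━━━━━━━━━━━━━━━━━━━━┛              
                                                


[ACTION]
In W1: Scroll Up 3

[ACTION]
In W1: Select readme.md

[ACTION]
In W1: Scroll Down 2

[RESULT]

                  ┏━━━━━━━━━━━━━━━━━━━━━━━━┓    
                  ┃ TabContainer           ┃    
                  ┠────────────────────────┨    
            ┏━━━━━┃[readme.md]│ config.toml┃    
            ┃ MapN┃────────────────────────┃    
            ┠─────┃This module processes me┃    
            ┃.....┃The algorithm maintains ┃    
            ┃.....┃Error handling maintains┃    
            ┃.....┃Error handling manages i┃    
            ┃.....┃The system monitors log ┃    
            ┃.....┃The process manages queu┃    
            ┃.....┃The process transforms c┃    
            ┃.....┃The system manages incom┃    
            ┃.....┗━━━━━━━━━━━━━━━━━━━━━━━━┛    
            ┃....................┃              
            ┃.....^..............┃              
            ┃......^♣............┃              
            ┗━━━━━━━━━━━━━━━━━━━━┛              
                                                


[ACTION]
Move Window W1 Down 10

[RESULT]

                                                
                                                
                                                
            ┏━━━━━━━━━━━━━━━━━━━━┓              
            ┃ MapNavigator       ┃              
            ┠────────────────────┨              
            ┃.....┏━━━━━━━━━━━━━━━━━━━━━━━━┓    
            ┃.....┃ TabContainer           ┃    
            ┃.....┠────────────────────────┨    
            ┃.....┃[readme.md]│ config.toml┃    
            ┃.....┃────────────────────────┃    
            ┃.....┃This module processes me┃    
            ┃.....┃The algorithm maintains ┃    
            ┃.....┃Error handling maintains┃    
            ┃.....┃Error handling manages i┃    
            ┃.....┃The system monitors log ┃    
            ┃.....┃The process manages queu┃    
            ┗━━━━━┃The process transforms c┃    
                  ┃The system manages incom┃    


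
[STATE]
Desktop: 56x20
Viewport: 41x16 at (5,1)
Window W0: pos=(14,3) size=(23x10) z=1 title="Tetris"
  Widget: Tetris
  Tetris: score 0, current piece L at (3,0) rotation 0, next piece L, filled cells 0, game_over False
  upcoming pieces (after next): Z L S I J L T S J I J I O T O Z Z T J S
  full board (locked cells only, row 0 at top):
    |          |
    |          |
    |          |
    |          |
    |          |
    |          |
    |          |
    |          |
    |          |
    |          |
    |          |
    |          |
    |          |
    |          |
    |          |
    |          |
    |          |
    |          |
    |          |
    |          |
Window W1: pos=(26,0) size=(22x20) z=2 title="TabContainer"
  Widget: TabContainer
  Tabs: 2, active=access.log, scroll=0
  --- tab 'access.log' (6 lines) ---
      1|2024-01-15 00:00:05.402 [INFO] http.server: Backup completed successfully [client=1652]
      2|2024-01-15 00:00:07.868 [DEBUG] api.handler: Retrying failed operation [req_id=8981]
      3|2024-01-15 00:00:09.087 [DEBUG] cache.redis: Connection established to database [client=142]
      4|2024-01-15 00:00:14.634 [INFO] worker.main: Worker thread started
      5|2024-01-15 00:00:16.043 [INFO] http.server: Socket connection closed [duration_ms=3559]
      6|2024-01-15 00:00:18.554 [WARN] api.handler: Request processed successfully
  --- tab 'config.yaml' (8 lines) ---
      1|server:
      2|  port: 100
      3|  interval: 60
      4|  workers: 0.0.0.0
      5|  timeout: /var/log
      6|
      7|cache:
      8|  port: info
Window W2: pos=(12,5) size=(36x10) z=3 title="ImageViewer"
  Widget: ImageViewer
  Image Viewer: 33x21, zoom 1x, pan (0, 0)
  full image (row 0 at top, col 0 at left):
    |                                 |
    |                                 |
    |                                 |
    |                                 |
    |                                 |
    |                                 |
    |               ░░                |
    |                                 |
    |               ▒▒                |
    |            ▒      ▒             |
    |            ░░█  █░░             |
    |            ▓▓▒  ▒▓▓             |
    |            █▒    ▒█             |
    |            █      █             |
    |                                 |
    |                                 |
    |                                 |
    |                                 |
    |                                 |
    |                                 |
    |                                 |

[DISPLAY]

                     ┃ TabContainer      
                     ┠───────────────────
         ┏━━━━━━━━━━━┃[access.log]│ confi
         ┃ Tetris    ┃───────────────────
       ┏━━━━━━━━━━━━━━━━━━━━━━━━━━━━━━━━━
       ┃ ImageViewer                     
       ┠─────────────────────────────────
       ┃                                 
       ┃                                 
       ┃                                 
       ┃                                 
       ┃                                 
       ┃                                 
       ┗━━━━━━━━━━━━━━━━━━━━━━━━━━━━━━━━━
                     ┃                   
                     ┃                   


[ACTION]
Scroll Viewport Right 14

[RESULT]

           ┃ TabContainer       ┃        
           ┠────────────────────┨        
━━━━━━━━━━━┃[access.log]│ config┃        
 Tetris    ┃────────────────────┃        
━━━━━━━━━━━━━━━━━━━━━━━━━━━━━━━━┓        
mageViewer                      ┃        
────────────────────────────────┨        
                                ┃        
                                ┃        
                                ┃        
                                ┃        
                                ┃        
                                ┃        
━━━━━━━━━━━━━━━━━━━━━━━━━━━━━━━━┛        
           ┃                    ┃        
           ┃                    ┃        


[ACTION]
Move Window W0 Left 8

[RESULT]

           ┃ TabContainer       ┃        
           ┠────────────────────┨        
━━━━━━━━━━━┃[access.log]│ config┃        
           ┃────────────────────┃        
━━━━━━━━━━━━━━━━━━━━━━━━━━━━━━━━┓        
mageViewer                      ┃        
────────────────────────────────┨        
                                ┃        
                                ┃        
                                ┃        
                                ┃        
                                ┃        
                                ┃        
━━━━━━━━━━━━━━━━━━━━━━━━━━━━━━━━┛        
           ┃                    ┃        
           ┃                    ┃        


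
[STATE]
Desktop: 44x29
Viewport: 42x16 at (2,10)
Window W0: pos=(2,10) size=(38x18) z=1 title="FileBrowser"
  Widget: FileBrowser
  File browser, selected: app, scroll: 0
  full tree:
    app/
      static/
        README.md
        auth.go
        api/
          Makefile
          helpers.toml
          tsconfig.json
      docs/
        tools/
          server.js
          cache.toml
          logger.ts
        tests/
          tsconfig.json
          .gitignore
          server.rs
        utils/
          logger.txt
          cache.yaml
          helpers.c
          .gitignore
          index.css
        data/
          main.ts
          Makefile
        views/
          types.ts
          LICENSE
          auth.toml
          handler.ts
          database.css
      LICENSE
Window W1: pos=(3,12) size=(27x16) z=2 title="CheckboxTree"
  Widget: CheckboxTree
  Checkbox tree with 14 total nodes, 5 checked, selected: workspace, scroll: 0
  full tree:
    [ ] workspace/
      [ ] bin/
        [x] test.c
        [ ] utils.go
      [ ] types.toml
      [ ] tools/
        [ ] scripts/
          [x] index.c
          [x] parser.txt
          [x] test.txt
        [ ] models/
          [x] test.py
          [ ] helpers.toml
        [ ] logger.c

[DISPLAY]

┏━━━━━━━━━━━━━━━━━━━━━━━━━━━━━━━━━━━━┓    
┃ FileBrowser                        ┃    
┠┏━━━━━━━━━━━━━━━━━━━━━━━━━┓─────────┨    
┃┃ CheckboxTree            ┃         ┃    
┃┠─────────────────────────┨         ┃    
┃┃>[-] workspace/          ┃         ┃    
┃┃   [-] bin/              ┃         ┃    
┃┃     [x] test.c          ┃         ┃    
┃┃     [ ] utils.go        ┃         ┃    
┃┃   [ ] types.toml        ┃         ┃    
┃┃   [-] tools/            ┃         ┃    
┃┃     [x] scripts/        ┃         ┃    
┃┃       [x] index.c       ┃         ┃    
┃┃       [x] parser.txt    ┃         ┃    
┃┃       [x] test.txt      ┃         ┃    
┃┃     [-] models/         ┃         ┃    


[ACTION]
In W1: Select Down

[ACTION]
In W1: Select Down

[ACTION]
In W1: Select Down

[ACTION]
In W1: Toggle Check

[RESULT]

┏━━━━━━━━━━━━━━━━━━━━━━━━━━━━━━━━━━━━┓    
┃ FileBrowser                        ┃    
┠┏━━━━━━━━━━━━━━━━━━━━━━━━━┓─────────┨    
┃┃ CheckboxTree            ┃         ┃    
┃┠─────────────────────────┨         ┃    
┃┃ [-] workspace/          ┃         ┃    
┃┃   [x] bin/              ┃         ┃    
┃┃     [x] test.c          ┃         ┃    
┃┃>    [x] utils.go        ┃         ┃    
┃┃   [ ] types.toml        ┃         ┃    
┃┃   [-] tools/            ┃         ┃    
┃┃     [x] scripts/        ┃         ┃    
┃┃       [x] index.c       ┃         ┃    
┃┃       [x] parser.txt    ┃         ┃    
┃┃       [x] test.txt      ┃         ┃    
┃┃     [-] models/         ┃         ┃    


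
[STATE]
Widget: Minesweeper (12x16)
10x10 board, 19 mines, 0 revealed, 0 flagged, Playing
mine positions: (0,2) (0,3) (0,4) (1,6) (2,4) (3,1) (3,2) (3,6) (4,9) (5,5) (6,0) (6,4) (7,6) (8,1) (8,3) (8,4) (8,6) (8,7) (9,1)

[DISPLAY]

■■■■■■■■■■  
■■■■■■■■■■  
■■■■■■■■■■  
■■■■■■■■■■  
■■■■■■■■■■  
■■■■■■■■■■  
■■■■■■■■■■  
■■■■■■■■■■  
■■■■■■■■■■  
■■■■■■■■■■  
            
            
            
            
            
            


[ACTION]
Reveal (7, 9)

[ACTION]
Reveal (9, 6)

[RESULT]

■■■■■■■■■■  
■■■■■■■■■■  
■■■■■■■■■■  
■■■■■■■■■■  
■■■■■■211■  
■■■■■■1 11  
■■■■■■21    
■■■■■■■31   
■■■■■■■■1   
■■■■■■2■1   
            
            
            
            
            
            


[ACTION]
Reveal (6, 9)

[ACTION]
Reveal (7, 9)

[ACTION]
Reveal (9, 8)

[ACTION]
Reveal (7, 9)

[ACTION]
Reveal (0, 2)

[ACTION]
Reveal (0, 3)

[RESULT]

■■✹✹✹■■■■■  
■■■■■■✹■■■  
■■■■✹■■■■■  
■✹✹■■■✹■■■  
■■■■■■211✹  
■■■■■✹1 11  
✹■■■✹■21    
■■■■■■✹31   
■✹■✹✹■✹✹1   
■✹■■■■2■1   
            
            
            
            
            
            


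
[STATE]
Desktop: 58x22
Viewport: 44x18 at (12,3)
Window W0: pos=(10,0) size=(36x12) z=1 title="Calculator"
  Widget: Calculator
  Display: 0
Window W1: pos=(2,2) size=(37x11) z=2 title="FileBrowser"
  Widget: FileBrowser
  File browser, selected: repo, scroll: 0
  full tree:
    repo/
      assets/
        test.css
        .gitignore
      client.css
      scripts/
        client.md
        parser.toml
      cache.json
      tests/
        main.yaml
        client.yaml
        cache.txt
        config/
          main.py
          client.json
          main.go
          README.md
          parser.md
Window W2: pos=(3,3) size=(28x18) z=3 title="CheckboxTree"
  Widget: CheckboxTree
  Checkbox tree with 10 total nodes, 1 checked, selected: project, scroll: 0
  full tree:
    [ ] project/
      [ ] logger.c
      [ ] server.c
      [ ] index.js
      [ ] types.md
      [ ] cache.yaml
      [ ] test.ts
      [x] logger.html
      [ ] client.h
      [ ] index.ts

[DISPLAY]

━━━━━━━━━━━━━━━━━━┓       ┃     0┃          
xTree             ┃───────┨      ┃          
──────────────────┨       ┃      ┃          
ject/             ┃       ┃      ┃          
ogger.c           ┃       ┃      ┃          
erver.c           ┃       ┃      ┃          
ndex.js           ┃       ┃      ┃          
ypes.md           ┃       ┃      ┃          
ache.yaml         ┃       ┃━━━━━━┛          
est.ts            ┃━━━━━━━┛                 
ogger.html        ┃                         
lient.h           ┃                         
ndex.ts           ┃                         
                  ┃                         
                  ┃                         
                  ┃                         
                  ┃                         
━━━━━━━━━━━━━━━━━━┛                         


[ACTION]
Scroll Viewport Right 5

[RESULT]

━━━━━━━━━━━━━━━━┓       ┃     0┃            
ree             ┃───────┨      ┃            
────────────────┨       ┃      ┃            
ct/             ┃       ┃      ┃            
ger.c           ┃       ┃      ┃            
ver.c           ┃       ┃      ┃            
ex.js           ┃       ┃      ┃            
es.md           ┃       ┃      ┃            
he.yaml         ┃       ┃━━━━━━┛            
t.ts            ┃━━━━━━━┛                   
ger.html        ┃                           
ent.h           ┃                           
ex.ts           ┃                           
                ┃                           
                ┃                           
                ┃                           
                ┃                           
━━━━━━━━━━━━━━━━┛                           


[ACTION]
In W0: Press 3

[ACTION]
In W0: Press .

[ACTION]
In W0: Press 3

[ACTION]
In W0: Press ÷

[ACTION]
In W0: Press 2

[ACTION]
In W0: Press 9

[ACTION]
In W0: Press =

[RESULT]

━━━━━━━━━━━━━━━━┓       ┃931034┃            
ree             ┃───────┨      ┃            
────────────────┨       ┃      ┃            
ct/             ┃       ┃      ┃            
ger.c           ┃       ┃      ┃            
ver.c           ┃       ┃      ┃            
ex.js           ┃       ┃      ┃            
es.md           ┃       ┃      ┃            
he.yaml         ┃       ┃━━━━━━┛            
t.ts            ┃━━━━━━━┛                   
ger.html        ┃                           
ent.h           ┃                           
ex.ts           ┃                           
                ┃                           
                ┃                           
                ┃                           
                ┃                           
━━━━━━━━━━━━━━━━┛                           


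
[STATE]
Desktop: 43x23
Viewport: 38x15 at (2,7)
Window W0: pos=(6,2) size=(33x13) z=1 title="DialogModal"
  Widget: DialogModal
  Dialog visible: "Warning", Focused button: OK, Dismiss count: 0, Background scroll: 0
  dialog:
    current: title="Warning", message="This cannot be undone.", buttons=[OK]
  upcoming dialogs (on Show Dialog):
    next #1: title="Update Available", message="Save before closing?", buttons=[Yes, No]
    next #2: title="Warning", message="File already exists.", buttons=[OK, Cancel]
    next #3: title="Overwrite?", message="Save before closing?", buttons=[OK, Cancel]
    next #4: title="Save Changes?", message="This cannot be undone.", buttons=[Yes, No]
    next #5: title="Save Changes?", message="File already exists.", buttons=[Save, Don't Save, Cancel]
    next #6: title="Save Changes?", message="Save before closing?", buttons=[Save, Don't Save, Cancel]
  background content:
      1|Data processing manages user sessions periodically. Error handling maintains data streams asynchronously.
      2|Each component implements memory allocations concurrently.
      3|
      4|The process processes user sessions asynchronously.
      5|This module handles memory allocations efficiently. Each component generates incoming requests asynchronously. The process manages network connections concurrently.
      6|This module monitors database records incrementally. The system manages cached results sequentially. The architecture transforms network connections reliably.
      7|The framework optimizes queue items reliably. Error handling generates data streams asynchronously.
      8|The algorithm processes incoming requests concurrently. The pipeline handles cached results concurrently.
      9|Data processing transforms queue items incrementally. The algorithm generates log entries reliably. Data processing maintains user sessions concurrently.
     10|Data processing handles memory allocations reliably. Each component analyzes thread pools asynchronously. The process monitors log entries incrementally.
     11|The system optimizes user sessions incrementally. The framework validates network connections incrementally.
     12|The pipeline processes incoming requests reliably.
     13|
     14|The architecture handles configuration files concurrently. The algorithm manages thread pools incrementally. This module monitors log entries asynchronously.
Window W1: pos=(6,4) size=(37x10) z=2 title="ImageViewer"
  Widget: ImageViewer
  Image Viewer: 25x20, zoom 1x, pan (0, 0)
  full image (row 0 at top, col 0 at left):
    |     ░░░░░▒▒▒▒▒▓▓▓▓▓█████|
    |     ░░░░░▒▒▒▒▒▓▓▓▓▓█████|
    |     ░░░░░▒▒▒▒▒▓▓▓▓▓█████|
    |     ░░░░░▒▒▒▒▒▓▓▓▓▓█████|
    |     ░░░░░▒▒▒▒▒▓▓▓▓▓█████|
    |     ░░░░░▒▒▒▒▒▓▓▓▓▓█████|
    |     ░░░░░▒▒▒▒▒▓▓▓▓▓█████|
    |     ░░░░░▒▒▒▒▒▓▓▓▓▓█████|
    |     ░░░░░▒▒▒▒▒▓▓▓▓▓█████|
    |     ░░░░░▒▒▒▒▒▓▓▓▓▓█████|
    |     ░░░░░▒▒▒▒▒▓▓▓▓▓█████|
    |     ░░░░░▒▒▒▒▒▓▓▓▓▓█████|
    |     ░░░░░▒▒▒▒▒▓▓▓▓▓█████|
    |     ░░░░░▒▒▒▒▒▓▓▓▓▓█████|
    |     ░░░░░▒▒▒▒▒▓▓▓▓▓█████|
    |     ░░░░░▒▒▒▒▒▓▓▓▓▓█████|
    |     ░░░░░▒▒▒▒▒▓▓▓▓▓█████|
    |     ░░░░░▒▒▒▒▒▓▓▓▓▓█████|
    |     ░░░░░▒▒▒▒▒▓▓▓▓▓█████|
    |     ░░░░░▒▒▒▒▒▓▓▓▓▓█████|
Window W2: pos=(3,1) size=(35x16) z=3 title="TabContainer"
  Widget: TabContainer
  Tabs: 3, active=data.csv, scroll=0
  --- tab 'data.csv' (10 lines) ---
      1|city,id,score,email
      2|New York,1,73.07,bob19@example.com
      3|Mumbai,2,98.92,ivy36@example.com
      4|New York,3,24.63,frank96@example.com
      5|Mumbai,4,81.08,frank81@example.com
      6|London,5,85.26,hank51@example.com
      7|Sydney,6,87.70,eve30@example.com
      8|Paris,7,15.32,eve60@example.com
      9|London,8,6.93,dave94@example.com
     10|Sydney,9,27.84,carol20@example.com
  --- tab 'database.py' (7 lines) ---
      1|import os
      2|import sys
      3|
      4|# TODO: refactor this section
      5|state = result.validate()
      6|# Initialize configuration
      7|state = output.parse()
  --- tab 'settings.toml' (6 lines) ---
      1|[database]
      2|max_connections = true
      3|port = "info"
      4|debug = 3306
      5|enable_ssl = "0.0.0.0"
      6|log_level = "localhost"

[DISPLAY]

 ┃New York,1,73.07,bob19@example.co┃  
 ┃Mumbai,2,98.92,ivy36@example.com ┃  
 ┃New York,3,24.63,frank96@example.┃  
 ┃Mumbai,4,81.08,frank81@example.co┃  
 ┃London,5,85.26,hank51@example.com┃  
 ┃Sydney,6,87.70,eve30@example.com ┃  
 ┃Paris,7,15.32,eve60@example.com  ┃━━
 ┃London,8,6.93,dave94@example.com ┃┛ 
 ┃Sydney,9,27.84,carol20@example.co┃  
 ┗━━━━━━━━━━━━━━━━━━━━━━━━━━━━━━━━━┛  
                                      
                                      
                                      
                                      
                                      


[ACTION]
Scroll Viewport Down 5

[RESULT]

 ┃Mumbai,2,98.92,ivy36@example.com ┃  
 ┃New York,3,24.63,frank96@example.┃  
 ┃Mumbai,4,81.08,frank81@example.co┃  
 ┃London,5,85.26,hank51@example.com┃  
 ┃Sydney,6,87.70,eve30@example.com ┃  
 ┃Paris,7,15.32,eve60@example.com  ┃━━
 ┃London,8,6.93,dave94@example.com ┃┛ 
 ┃Sydney,9,27.84,carol20@example.co┃  
 ┗━━━━━━━━━━━━━━━━━━━━━━━━━━━━━━━━━┛  
                                      
                                      
                                      
                                      
                                      
                                      


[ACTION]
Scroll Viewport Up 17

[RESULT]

                                      
 ┏━━━━━━━━━━━━━━━━━━━━━━━━━━━━━━━━━┓  
 ┃ TabContainer                    ┃┓ 
 ┠─────────────────────────────────┨┃ 
 ┃[data.csv]│ database.py │ setting┃━━
 ┃─────────────────────────────────┃  
 ┃city,id,score,email              ┃──
 ┃New York,1,73.07,bob19@example.co┃  
 ┃Mumbai,2,98.92,ivy36@example.com ┃  
 ┃New York,3,24.63,frank96@example.┃  
 ┃Mumbai,4,81.08,frank81@example.co┃  
 ┃London,5,85.26,hank51@example.com┃  
 ┃Sydney,6,87.70,eve30@example.com ┃  
 ┃Paris,7,15.32,eve60@example.com  ┃━━
 ┃London,8,6.93,dave94@example.com ┃┛ 


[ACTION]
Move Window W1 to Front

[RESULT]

                                      
 ┏━━━━━━━━━━━━━━━━━━━━━━━━━━━━━━━━━┓  
 ┃ TabContainer                    ┃┓ 
 ┠─────────────────────────────────┨┃ 
 ┃[d┏━━━━━━━━━━━━━━━━━━━━━━━━━━━━━━━━━
 ┃──┃ ImageViewer                     
 ┃ci┠─────────────────────────────────
 ┃Ne┃     ░░░░░▒▒▒▒▒▓▓▓▓▓█████        
 ┃Mu┃     ░░░░░▒▒▒▒▒▓▓▓▓▓█████        
 ┃Ne┃     ░░░░░▒▒▒▒▒▓▓▓▓▓█████        
 ┃Mu┃     ░░░░░▒▒▒▒▒▓▓▓▓▓█████        
 ┃Lo┃     ░░░░░▒▒▒▒▒▓▓▓▓▓█████        
 ┃Sy┃     ░░░░░▒▒▒▒▒▓▓▓▓▓█████        
 ┃Pa┗━━━━━━━━━━━━━━━━━━━━━━━━━━━━━━━━━
 ┃London,8,6.93,dave94@example.com ┃┛ 


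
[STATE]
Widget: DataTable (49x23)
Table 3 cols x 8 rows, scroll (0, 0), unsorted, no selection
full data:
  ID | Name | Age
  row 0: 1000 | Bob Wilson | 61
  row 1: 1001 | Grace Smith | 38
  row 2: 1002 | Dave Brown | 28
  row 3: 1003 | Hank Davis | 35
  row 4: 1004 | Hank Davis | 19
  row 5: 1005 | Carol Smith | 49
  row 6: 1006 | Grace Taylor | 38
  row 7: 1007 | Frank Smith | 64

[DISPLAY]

ID  │Name        │Age                            
────┼────────────┼───                            
1000│Bob Wilson  │61                             
1001│Grace Smith │38                             
1002│Dave Brown  │28                             
1003│Hank Davis  │35                             
1004│Hank Davis  │19                             
1005│Carol Smith │49                             
1006│Grace Taylor│38                             
1007│Frank Smith │64                             
                                                 
                                                 
                                                 
                                                 
                                                 
                                                 
                                                 
                                                 
                                                 
                                                 
                                                 
                                                 
                                                 


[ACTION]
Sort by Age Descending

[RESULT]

ID  │Name        │Ag▼                            
────┼────────────┼───                            
1007│Frank Smith │64                             
1000│Bob Wilson  │61                             
1005│Carol Smith │49                             
1001│Grace Smith │38                             
1006│Grace Taylor│38                             
1003│Hank Davis  │35                             
1002│Dave Brown  │28                             
1004│Hank Davis  │19                             
                                                 
                                                 
                                                 
                                                 
                                                 
                                                 
                                                 
                                                 
                                                 
                                                 
                                                 
                                                 
                                                 


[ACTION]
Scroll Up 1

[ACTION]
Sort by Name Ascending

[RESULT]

ID  │Name       ▲│Age                            
────┼────────────┼───                            
1000│Bob Wilson  │61                             
1005│Carol Smith │49                             
1002│Dave Brown  │28                             
1007│Frank Smith │64                             
1001│Grace Smith │38                             
1006│Grace Taylor│38                             
1003│Hank Davis  │35                             
1004│Hank Davis  │19                             
                                                 
                                                 
                                                 
                                                 
                                                 
                                                 
                                                 
                                                 
                                                 
                                                 
                                                 
                                                 
                                                 


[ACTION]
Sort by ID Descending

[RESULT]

ID ▼│Name        │Age                            
────┼────────────┼───                            
1007│Frank Smith │64                             
1006│Grace Taylor│38                             
1005│Carol Smith │49                             
1004│Hank Davis  │19                             
1003│Hank Davis  │35                             
1002│Dave Brown  │28                             
1001│Grace Smith │38                             
1000│Bob Wilson  │61                             
                                                 
                                                 
                                                 
                                                 
                                                 
                                                 
                                                 
                                                 
                                                 
                                                 
                                                 
                                                 
                                                 


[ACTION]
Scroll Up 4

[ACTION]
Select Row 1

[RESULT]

ID ▼│Name        │Age                            
────┼────────────┼───                            
1007│Frank Smith │64                             
>006│Grace Taylor│38                             
1005│Carol Smith │49                             
1004│Hank Davis  │19                             
1003│Hank Davis  │35                             
1002│Dave Brown  │28                             
1001│Grace Smith │38                             
1000│Bob Wilson  │61                             
                                                 
                                                 
                                                 
                                                 
                                                 
                                                 
                                                 
                                                 
                                                 
                                                 
                                                 
                                                 
                                                 
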